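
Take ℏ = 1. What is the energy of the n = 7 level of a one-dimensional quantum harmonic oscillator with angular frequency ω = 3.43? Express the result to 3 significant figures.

Using E_n = (n + ½)ℏω: E_7 = 7.5 × 3.43 = 25.73.

E = 25.7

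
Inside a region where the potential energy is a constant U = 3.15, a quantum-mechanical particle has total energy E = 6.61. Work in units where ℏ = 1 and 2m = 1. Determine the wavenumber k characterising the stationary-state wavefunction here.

k = 1.86

With E > U the solution is oscillatory, ψ ∝ e^{±ikx} with k = √(2m(E − U))/ℏ.
k = √(2 × 0.5 × 3.46) = 1.860.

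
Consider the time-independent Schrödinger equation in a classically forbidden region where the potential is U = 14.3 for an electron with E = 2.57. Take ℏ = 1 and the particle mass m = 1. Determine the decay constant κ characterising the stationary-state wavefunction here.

κ = 4.84

Since E < U the TISE in this region is ψ'' = κ²ψ with κ = √(2m(U − E))/ℏ.
κ = √(2 × 1 × 11.73) = 4.844.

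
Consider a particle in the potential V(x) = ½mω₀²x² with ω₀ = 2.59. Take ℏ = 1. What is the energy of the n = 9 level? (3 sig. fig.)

E = 24.6

The oscillator eigenvalues are E_n = ℏω₀(n + ½), so E_9 = 2.59 × 9.5 = 24.61.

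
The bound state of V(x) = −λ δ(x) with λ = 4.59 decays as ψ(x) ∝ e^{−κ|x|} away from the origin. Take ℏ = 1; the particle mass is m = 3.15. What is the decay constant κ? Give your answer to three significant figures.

Integrate −(ℏ²/2m)ψ'' − λδ(x)ψ = Eψ from −ε to +ε: the ψ'' term gives ψ'(0⁺) − ψ'(0⁻) and the δ term gives −(2mλ/ℏ²)ψ(0).
With ψ ∝ e^{−κ|x|} this yields −2κ = −2mλ/ℏ², so κ = mλ/ℏ² = 14.46.

κ = 14.5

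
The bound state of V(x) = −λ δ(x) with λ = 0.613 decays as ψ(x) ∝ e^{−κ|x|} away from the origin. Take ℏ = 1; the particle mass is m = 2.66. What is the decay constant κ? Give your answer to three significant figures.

Integrate −(ℏ²/2m)ψ'' − λδ(x)ψ = Eψ from −ε to +ε: the ψ'' term gives ψ'(0⁺) − ψ'(0⁻) and the δ term gives −(2mλ/ℏ²)ψ(0).
With ψ ∝ e^{−κ|x|} this yields −2κ = −2mλ/ℏ², so κ = mλ/ℏ² = 1.631.

κ = 1.63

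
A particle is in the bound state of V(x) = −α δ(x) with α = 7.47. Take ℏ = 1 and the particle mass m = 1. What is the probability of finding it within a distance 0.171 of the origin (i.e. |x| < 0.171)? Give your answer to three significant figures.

The normalised bound state is ψ = √κ e^{−κ|x|} with κ = mα/ℏ² = 7.470.
P(|x| < d) = ∫_{−d}^{d} κ e^{−2κ|x|} dx = 1 − e^{−2κd} = 1 − e^{−2.555} = 0.9223.

P = 0.922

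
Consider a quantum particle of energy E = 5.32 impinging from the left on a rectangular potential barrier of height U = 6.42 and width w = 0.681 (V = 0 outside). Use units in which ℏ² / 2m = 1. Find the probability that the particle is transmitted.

E < U: inside the barrier ψ ∝ e^{±κx} with κ = √(2m(U − E))/ℏ = 1.049.
κw = 0.7142, sinh(κw) = 0.7765.
The exact tunnelling result is T⁻¹ = 1 + U² sinh²(κw) / [4E(U − E)] = 2.062, so T = 0.485.

T = 0.485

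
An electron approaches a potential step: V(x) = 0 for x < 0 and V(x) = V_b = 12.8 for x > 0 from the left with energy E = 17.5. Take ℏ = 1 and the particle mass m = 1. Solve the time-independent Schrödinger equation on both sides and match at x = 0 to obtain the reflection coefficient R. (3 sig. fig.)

The wavenumbers are k₁ = √(2mE)/ℏ = 5.916 on the left and k₂ = √(2m(E − V_b))/ℏ = 3.066 on the right.
Continuity of ψ and ψ′ at the step yields the reflection amplitude r = (k₁ − k₂)/(k₁ + k₂) = 0.3173; thus R = |r|² = 0.1007, T = 0.8993.

R = 0.101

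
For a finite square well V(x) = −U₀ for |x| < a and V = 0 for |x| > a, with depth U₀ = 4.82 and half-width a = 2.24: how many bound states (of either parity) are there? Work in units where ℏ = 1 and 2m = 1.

Define the well-strength parameter z₀ = (a/ℏ)√(2mU₀) = 2.24 × √(2·0.5·4.82) = 4.918.
A new bound state (alternating even/odd) appears each time z₀ passes a multiple of π/2, so N = ⌊2z₀/π⌋ + 1 = ⌊3.131⌋ + 1 = 4.

N = 4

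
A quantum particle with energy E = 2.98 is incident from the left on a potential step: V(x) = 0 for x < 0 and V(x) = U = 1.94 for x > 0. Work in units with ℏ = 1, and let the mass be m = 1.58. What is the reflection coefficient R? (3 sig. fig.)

On each side the TISE gives plane waves with k = √(2m(E − V))/ℏ: k₁ = √(2·1.58·2.98) = 3.069, k₂ = √(2·1.58·1.04) = 1.813.
Continuity of ψ and ψ′ at the step yields the reflection amplitude r = (k₁ − k₂)/(k₁ + k₂) = 0.2573; thus R = |r|² = 0.06618, T = 0.9338.

R = 0.0662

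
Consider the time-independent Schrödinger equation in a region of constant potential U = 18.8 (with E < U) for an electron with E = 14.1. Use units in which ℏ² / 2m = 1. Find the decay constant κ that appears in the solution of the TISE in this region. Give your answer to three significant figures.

Since E < U the TISE in this region is ψ'' = κ²ψ with κ = √(2m(U − E))/ℏ.
κ = √(2 × 0.5 × 4.7) = 2.168.

κ = 2.17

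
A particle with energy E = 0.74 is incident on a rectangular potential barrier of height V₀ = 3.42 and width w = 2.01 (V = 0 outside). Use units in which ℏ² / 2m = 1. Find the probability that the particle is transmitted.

T = 0.00376

E < V₀: inside the barrier ψ ∝ e^{±κx} with κ = √(2m(V₀ − E))/ℏ = 1.637.
κw = 3.291, sinh(κw) = 13.41.
The exact tunnelling result is T⁻¹ = 1 + V₀² sinh²(κw) / [4E(V₀ − E)] = 266.1, so T = 0.00376.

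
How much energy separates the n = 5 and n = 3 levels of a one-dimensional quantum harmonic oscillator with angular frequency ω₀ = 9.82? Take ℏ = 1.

ΔE = 19.6

E_n = ℏω₀(n + ½), so ΔE = (5 − 3) ℏω₀ = 2 × 9.82 = 19.64.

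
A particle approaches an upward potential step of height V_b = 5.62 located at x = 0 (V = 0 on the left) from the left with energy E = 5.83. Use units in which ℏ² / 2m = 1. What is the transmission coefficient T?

T = 0.536

On each side the TISE gives plane waves with k = √(2m(E − V))/ℏ: k₁ = √(2·½·5.83) = 2.415, k₂ = √(2·½·0.21) = 0.4583.
Matching ψ and ψ′ at x = 0 gives r = (k₁ − k₂)/(k₁ + k₂), so R = r² = 0.4637 and T = 1 − R = 0.5363.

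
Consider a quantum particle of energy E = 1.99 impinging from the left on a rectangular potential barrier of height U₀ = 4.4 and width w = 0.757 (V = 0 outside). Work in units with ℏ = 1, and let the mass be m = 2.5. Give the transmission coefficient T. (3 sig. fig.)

T = 0.0205

Since E < U₀ the interior solution is evanescent with decay constant κ = √(2m(U₀ − E))/ℏ = 3.471.
κw = 2.628, sinh(κw) = 6.885.
Matching ψ, ψ′ at both faces gives T = [1 + U₀² sinh²(κw) / (4E(U₀ − E))]⁻¹ = 1/48.84 = 0.0205.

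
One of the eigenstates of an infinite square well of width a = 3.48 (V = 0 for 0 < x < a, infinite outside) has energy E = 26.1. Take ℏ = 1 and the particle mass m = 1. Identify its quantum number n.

For an infinite well E_n = n²π²ℏ²/(2ma²), so n = (a/πℏ)√(2mE).
n = (3.48/π) × √(2 × 1 × 26.1) = 8.003 → n = 8.

n = 8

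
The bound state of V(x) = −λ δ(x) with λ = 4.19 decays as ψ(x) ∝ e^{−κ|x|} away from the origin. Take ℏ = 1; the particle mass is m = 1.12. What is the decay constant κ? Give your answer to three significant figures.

Integrate −(ℏ²/2m)ψ'' − λδ(x)ψ = Eψ from −ε to +ε: the ψ'' term gives ψ'(0⁺) − ψ'(0⁻) and the δ term gives −(2mλ/ℏ²)ψ(0).
With ψ ∝ e^{−κ|x|} this yields −2κ = −2mλ/ℏ², so κ = mλ/ℏ² = 4.693.

κ = 4.69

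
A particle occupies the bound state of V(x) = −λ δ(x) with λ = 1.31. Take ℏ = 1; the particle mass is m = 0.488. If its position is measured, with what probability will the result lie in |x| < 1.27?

The normalised bound state is ψ = √κ e^{−κ|x|} with κ = mλ/ℏ² = 0.6393.
P(|x| < d) = ∫_{−d}^{d} κ e^{−2κ|x|} dx = 1 − e^{−2κd} = 1 − e^{−1.624} = 0.8028.

P = 0.803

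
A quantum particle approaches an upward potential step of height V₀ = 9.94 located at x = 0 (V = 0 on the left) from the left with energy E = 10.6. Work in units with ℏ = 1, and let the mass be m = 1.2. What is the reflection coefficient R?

R = 0.361

The wavenumbers are k₁ = √(2mE)/ℏ = 5.044 on the left and k₂ = √(2m(E − V₀))/ℏ = 1.259 on the right.
Continuity of ψ and ψ′ at the step yields the reflection amplitude r = (k₁ − k₂)/(k₁ + k₂) = 0.6006; thus R = |r|² = 0.3607, T = 0.6393.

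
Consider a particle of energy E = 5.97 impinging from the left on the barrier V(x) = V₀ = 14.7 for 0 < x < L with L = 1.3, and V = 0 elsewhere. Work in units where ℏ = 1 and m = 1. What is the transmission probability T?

E < V₀: inside the barrier ψ ∝ e^{±κx} with κ = √(2m(V₀ − E))/ℏ = 4.179.
κL = 5.432, sinh(κL) = 114.3.
Matching ψ, ψ′ at both faces gives T = [1 + V₀² sinh²(κL) / (4E(V₀ − E))]⁻¹ = 1/13540 = 0.0000738.

T = 0.0000738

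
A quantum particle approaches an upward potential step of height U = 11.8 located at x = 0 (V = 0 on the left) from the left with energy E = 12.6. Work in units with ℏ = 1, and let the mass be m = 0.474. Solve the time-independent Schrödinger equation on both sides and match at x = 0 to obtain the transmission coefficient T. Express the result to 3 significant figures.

The wavenumbers are k₁ = √(2mE)/ℏ = 3.456 on the left and k₂ = √(2m(E − U))/ℏ = 0.8709 on the right.
Continuity of ψ and ψ′ at the step yields the reflection amplitude r = (k₁ − k₂)/(k₁ + k₂) = 0.5975; thus R = |r|² = 0.3570, T = 0.6430.

T = 0.643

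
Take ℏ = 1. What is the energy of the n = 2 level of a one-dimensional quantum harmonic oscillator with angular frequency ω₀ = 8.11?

Using E_n = (n + ½)ℏω₀: E_2 = 2.5 × 8.11 = 20.28.

E = 20.3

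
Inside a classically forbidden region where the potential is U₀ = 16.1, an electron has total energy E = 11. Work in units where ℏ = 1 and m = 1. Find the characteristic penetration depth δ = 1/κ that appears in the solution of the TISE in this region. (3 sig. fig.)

δ = 0.313

Since E < U₀ the TISE in this region is ψ'' = κ²ψ with κ = √(2m(U₀ − E))/ℏ.
κ = √(2 × 1 × 5.1) = 3.194. The penetration depth is δ = 1/κ = 0.313.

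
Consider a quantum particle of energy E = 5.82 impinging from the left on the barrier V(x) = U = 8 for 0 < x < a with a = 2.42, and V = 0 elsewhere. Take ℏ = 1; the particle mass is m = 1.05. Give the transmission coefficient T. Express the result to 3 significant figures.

Since E < U the interior solution is evanescent with decay constant κ = √(2m(U − E))/ℏ = 2.140.
κa = 5.178, sinh(κa) = 88.65.
The exact tunnelling result is T⁻¹ = 1 + U² sinh²(κa) / [4E(U − E)] = 9912, so T = 0.000101.

T = 0.000101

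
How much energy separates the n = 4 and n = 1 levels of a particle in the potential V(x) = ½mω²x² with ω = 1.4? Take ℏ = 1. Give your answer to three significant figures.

E_n = ℏω(n + ½), so ΔE = (4 − 1) ℏω = 3 × 1.4 = 4.200.

ΔE = 4.20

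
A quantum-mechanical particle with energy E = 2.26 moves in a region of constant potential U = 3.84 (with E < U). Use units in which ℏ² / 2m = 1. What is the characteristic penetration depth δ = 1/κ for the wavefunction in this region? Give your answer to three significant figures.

Since E < U the TISE in this region is ψ'' = κ²ψ with κ = √(2m(U − E))/ℏ.
κ = √(2 × 0.5 × 1.58) = 1.257. The penetration depth is δ = 1/κ = 0.796.

δ = 0.796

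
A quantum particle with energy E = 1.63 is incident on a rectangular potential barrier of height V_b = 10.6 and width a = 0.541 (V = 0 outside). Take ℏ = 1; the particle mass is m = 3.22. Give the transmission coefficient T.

T = 0.000558

E < V_b: inside the barrier ψ ∝ e^{±κx} with κ = √(2m(V_b − E))/ℏ = 7.600.
κa = 4.112, sinh(κa) = 30.52.
The exact tunnelling result is T⁻¹ = 1 + V_b² sinh²(κa) / [4E(V_b − E)] = 1791, so T = 0.000558.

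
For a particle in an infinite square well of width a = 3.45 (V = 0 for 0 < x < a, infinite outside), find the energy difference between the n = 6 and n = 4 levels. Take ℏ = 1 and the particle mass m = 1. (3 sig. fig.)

ΔE = 8.29

E_n = n²π²ℏ²/(2ma²), so ΔE = (6² − 4²) π²ℏ²/(2ma²).
ΔE = 20 × π² / (2 × 1 × 3.45²) = 8.292.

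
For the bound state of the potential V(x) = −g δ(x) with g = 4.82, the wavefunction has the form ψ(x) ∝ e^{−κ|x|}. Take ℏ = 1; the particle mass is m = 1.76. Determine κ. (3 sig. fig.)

κ = 8.48

Integrate −(ℏ²/2m)ψ'' − gδ(x)ψ = Eψ from −ε to +ε: the ψ'' term gives ψ'(0⁺) − ψ'(0⁻) and the δ term gives −(2mg/ℏ²)ψ(0).
With ψ ∝ e^{−κ|x|} this yields −2κ = −2mg/ℏ², so κ = mg/ℏ² = 8.483.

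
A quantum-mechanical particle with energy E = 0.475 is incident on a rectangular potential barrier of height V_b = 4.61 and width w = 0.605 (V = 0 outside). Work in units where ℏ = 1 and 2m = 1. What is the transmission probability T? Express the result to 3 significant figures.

Since E < V_b the interior solution is evanescent with decay constant κ = √(2m(V_b − E))/ℏ = 2.033.
κw = 1.230, sinh(κw) = 1.565.
The exact tunnelling result is T⁻¹ = 1 + V_b² sinh²(κw) / [4E(V_b − E)] = 7.625, so T = 0.131.

T = 0.131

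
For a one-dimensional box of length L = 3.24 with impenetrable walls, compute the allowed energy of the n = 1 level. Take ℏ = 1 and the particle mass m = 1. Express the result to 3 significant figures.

E = 0.470

Requiring ψ(0) = ψ(L) = 0 quantises k = nπ/L, hence E_n = ℏ²k²/2m = n²π²ℏ²/(2mL²).
E_1 = 1² × π² / (2 × 1 × 3.24²) = 0.4701.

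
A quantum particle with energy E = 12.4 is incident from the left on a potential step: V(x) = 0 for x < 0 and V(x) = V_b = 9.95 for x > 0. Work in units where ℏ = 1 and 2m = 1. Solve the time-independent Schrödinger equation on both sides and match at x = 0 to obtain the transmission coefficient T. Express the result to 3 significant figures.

T = 0.852

On each side the TISE gives plane waves with k = √(2m(E − V))/ℏ: k₁ = √(2·½·12.4) = 3.521, k₂ = √(2·½·2.45) = 1.565.
Matching ψ and ψ′ at x = 0 gives r = (k₁ − k₂)/(k₁ + k₂), so R = r² = 0.1479 and T = 1 − R = 0.8521.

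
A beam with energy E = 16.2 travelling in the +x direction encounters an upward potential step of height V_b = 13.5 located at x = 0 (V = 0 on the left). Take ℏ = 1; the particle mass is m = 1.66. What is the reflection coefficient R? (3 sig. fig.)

R = 0.177

The wavenumbers are k₁ = √(2mE)/ℏ = 7.334 on the left and k₂ = √(2m(E − V_b))/ℏ = 2.994 on the right.
Continuity of ψ and ψ′ at the step yields the reflection amplitude r = (k₁ − k₂)/(k₁ + k₂) = 0.4202; thus R = |r|² = 0.1766, T = 0.8234.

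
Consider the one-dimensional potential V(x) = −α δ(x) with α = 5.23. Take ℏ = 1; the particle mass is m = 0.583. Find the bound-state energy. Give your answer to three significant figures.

For x ≠ 0 the bound state is ψ ∝ e^{−κ|x|}; integrating the TISE across the delta gives the cusp condition 2κ = 2mα/ℏ², so κ = 3.049.
Then E = −ℏ²κ²/(2m) = −mα²/(2ℏ²) = -7.973.

E = -7.97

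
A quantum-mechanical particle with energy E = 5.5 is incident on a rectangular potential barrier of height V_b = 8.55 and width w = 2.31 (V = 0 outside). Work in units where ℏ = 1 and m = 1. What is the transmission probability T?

Since E < V_b the interior solution is evanescent with decay constant κ = √(2m(V_b − E))/ℏ = 2.470.
κw = 5.705, sinh(κw) = 150.2.
Matching ψ, ψ′ at both faces gives T = [1 + V_b² sinh²(κw) / (4E(V_b − E))]⁻¹ = 1/24590 = 0.0000407.

T = 0.0000407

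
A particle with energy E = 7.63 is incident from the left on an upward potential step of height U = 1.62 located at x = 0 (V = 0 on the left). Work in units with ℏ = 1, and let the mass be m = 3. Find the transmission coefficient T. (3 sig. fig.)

The wavenumbers are k₁ = √(2mE)/ℏ = 6.766 on the left and k₂ = √(2m(E − U))/ℏ = 6.005 on the right.
Matching ψ and ψ′ at x = 0 gives r = (k₁ − k₂)/(k₁ + k₂), so R = r² = 0.003552 and T = 1 − R = 0.9964.

T = 0.996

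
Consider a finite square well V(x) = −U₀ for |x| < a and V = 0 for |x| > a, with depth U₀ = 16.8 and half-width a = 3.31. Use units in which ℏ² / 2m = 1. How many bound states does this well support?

Define the well-strength parameter z₀ = (a/ℏ)√(2mU₀) = 3.31 × √(2·0.5·16.8) = 13.57.
The even/odd transcendental equations gain one root per π/2 in z₀, giving N = 1 + ⌊2z₀/π⌋ = 1 + ⌊8.637⌋ = 9.

N = 9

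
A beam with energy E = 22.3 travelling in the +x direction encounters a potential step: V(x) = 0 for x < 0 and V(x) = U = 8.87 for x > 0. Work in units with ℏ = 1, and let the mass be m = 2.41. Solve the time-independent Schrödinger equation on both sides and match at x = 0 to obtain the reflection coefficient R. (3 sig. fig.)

On each side the TISE gives plane waves with k = √(2m(E − V))/ℏ: k₁ = √(2·2.41·22.3) = 10.37, k₂ = √(2·2.41·13.43) = 8.046.
Matching ψ and ψ′ at x = 0 gives r = (k₁ − k₂)/(k₁ + k₂), so R = r² = 0.01590 and T = 1 − R = 0.9841.

R = 0.0159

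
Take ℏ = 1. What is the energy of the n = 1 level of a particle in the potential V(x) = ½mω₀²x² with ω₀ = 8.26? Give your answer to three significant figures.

Using E_n = (n + ½)ℏω₀: E_1 = 1.5 × 8.26 = 12.39.

E = 12.4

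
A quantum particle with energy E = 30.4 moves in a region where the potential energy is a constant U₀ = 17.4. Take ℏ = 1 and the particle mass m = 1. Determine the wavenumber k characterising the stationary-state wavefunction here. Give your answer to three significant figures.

With E > U₀ the solution is oscillatory, ψ ∝ e^{±ikx} with k = √(2m(E − U₀))/ℏ.
k = √(2 × 1 × 13) = 5.099.

k = 5.10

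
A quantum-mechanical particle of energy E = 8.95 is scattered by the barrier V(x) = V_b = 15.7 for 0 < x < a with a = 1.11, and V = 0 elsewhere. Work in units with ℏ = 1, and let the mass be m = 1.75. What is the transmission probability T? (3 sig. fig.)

T = 0.0000808

Since E < V_b the interior solution is evanescent with decay constant κ = √(2m(V_b − E))/ℏ = 4.861.
κa = 5.395, sinh(κa) = 110.2.
Matching ψ, ψ′ at both faces gives T = [1 + V_b² sinh²(κa) / (4E(V_b − E))]⁻¹ = 1/12380 = 0.0000808.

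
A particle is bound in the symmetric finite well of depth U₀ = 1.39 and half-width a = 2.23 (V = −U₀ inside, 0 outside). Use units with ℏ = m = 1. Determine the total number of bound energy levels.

The dimensionless depth is z₀ = a√(2mU₀)/ℏ = 2.23 × √(2.780) = 3.718.
A new bound state (alternating even/odd) appears each time z₀ passes a multiple of π/2, so N = ⌊2z₀/π⌋ + 1 = ⌊2.367⌋ + 1 = 3.

N = 3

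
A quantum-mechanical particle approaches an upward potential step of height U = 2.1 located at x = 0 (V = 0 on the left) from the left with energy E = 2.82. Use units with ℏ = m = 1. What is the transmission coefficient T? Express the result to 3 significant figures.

T = 0.892

On each side the TISE gives plane waves with k = √(2m(E − V))/ℏ: k₁ = √(2·1·2.82) = 2.375, k₂ = √(2·1·0.72) = 1.200.
Matching ψ and ψ′ at x = 0 gives r = (k₁ − k₂)/(k₁ + k₂), so R = r² = 0.1080 and T = 1 − R = 0.8920.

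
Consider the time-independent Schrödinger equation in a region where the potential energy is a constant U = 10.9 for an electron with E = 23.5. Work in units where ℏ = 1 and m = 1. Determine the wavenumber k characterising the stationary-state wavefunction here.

With E > U the solution is oscillatory, ψ ∝ e^{±ikx} with k = √(2m(E − U))/ℏ.
k = √(2 × 1 × 12.6) = 5.020.

k = 5.02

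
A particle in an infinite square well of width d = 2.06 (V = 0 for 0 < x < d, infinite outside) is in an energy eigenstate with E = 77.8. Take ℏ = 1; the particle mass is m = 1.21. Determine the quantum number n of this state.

n = 9

From E_n = n²π²ℏ²/(2md²) invert to n = √(2md²E)/(πℏ).
n = (2.06/π) × √(2 × 1.21 × 77.8) = 8.997 → n = 9.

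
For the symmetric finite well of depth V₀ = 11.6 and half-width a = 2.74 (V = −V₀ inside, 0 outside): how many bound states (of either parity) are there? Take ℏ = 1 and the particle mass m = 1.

N = 9

The dimensionless depth is z₀ = a√(2mV₀)/ℏ = 2.74 × √(23.20) = 13.20.
The even/odd transcendental equations gain one root per π/2 in z₀, giving N = 1 + ⌊2z₀/π⌋ = 1 + ⌊8.402⌋ = 9.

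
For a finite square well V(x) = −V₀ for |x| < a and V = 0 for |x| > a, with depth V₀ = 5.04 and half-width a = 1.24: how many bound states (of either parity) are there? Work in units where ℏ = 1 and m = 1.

The dimensionless depth is z₀ = a√(2mV₀)/ℏ = 1.24 × √(10.08) = 3.937.
The even/odd transcendental equations gain one root per π/2 in z₀, giving N = 1 + ⌊2z₀/π⌋ = 1 + ⌊2.506⌋ = 3.

N = 3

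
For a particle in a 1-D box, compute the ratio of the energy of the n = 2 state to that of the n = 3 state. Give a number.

E_n = n²π²ℏ²/(2mL²) so the ratio is n₂²/n₁² = 4/9 = 0.444444.

0.444444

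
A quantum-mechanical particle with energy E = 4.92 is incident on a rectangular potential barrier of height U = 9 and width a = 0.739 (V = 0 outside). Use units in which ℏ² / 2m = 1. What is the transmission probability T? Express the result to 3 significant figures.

Since E < U the interior solution is evanescent with decay constant κ = √(2m(U − E))/ℏ = 2.020.
κa = 1.493, sinh(κa) = 2.112.
Matching ψ, ψ′ at both faces gives T = [1 + U² sinh²(κa) / (4E(U − E))]⁻¹ = 1/5.501 = 0.182.

T = 0.182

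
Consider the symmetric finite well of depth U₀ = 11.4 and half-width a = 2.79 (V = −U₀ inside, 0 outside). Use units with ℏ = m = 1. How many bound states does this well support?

The dimensionless depth is z₀ = a√(2mU₀)/ℏ = 2.79 × √(22.80) = 13.32.
The even/odd transcendental equations gain one root per π/2 in z₀, giving N = 1 + ⌊2z₀/π⌋ = 1 + ⌊8.481⌋ = 9.

N = 9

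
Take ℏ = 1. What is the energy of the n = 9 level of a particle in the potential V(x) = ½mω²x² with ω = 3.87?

Using E_n = (n + ½)ℏω: E_9 = 9.5 × 3.87 = 36.77.

E = 36.8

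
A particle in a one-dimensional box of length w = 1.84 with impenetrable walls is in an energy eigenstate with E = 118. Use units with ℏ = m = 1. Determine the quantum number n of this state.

n = 9

From E_n = n²π²ℏ²/(2mw²) invert to n = √(2mw²E)/(πℏ).
n = (1.84/π) × √(2 × 1 × 118) = 8.998 → n = 9.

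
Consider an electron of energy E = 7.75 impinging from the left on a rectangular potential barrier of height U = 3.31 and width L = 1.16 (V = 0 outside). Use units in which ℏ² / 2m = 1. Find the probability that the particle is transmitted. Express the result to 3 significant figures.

T = 0.968

Above the barrier the interior wavenumber is k₂ = √(2m(E − U))/ℏ = 2.107, giving phase k₂L = 2.444.
Matching at both interfaces gives T⁻¹ = 1 + U² sin²(k₂L) / [4E(E − U)] = 1.033, hence T = 0.968.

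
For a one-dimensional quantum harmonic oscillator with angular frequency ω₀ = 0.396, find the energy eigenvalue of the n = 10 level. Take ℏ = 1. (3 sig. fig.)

E = 4.16

The oscillator eigenvalues are E_n = ℏω₀(n + ½), so E_10 = 0.396 × 10.5 = 4.158.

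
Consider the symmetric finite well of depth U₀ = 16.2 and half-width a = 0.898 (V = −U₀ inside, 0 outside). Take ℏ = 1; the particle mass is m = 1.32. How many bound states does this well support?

Define the well-strength parameter z₀ = (a/ℏ)√(2mU₀) = 0.898 × √(2·1.32·16.2) = 5.873.
The even/odd transcendental equations gain one root per π/2 in z₀, giving N = 1 + ⌊2z₀/π⌋ = 1 + ⌊3.739⌋ = 4.

N = 4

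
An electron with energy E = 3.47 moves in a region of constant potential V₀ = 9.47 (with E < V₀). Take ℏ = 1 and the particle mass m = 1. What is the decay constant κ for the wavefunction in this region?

Since E < V₀ the TISE in this region is ψ'' = κ²ψ with κ = √(2m(V₀ − E))/ℏ.
κ = √(2 × 1 × 6) = 3.464.

κ = 3.46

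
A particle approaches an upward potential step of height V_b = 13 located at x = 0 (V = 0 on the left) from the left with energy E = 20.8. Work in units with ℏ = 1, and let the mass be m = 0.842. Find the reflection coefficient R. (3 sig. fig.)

On each side the TISE gives plane waves with k = √(2m(E − V))/ℏ: k₁ = √(2·0.842·20.8) = 5.918, k₂ = √(2·0.842·7.8) = 3.624.
Matching ψ and ψ′ at x = 0 gives r = (k₁ − k₂)/(k₁ + k₂), so R = r² = 0.05780 and T = 1 − R = 0.9422.

R = 0.0578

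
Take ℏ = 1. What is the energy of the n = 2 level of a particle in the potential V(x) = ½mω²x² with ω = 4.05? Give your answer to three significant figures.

Using E_n = (n + ½)ℏω: E_2 = 2.5 × 4.05 = 10.13.

E = 10.1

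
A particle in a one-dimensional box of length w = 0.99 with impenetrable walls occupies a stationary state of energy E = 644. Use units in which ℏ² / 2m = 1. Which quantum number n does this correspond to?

n = 8

From E_n = n²π²ℏ²/(2mw²) invert to n = √(2mw²E)/(πℏ).
n = (0.99/π) × √(2 × 0.5 × 644) = 7.997 → n = 8.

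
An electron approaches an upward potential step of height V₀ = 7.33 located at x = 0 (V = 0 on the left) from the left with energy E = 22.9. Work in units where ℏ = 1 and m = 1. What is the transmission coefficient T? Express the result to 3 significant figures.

T = 0.991

On each side the TISE gives plane waves with k = √(2m(E − V))/ℏ: k₁ = √(2·1·22.9) = 6.768, k₂ = √(2·1·15.57) = 5.580.
Continuity of ψ and ψ′ at the step yields the reflection amplitude r = (k₁ − k₂)/(k₁ + k₂) = 0.09615; thus R = |r|² = 0.009245, T = 0.9908.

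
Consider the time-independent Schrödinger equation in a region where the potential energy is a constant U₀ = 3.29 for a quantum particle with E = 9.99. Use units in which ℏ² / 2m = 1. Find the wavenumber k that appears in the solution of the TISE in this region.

With E > U₀ the solution is oscillatory, ψ ∝ e^{±ikx} with k = √(2m(E − U₀))/ℏ.
k = √(2 × 0.5 × 6.7) = 2.588.

k = 2.59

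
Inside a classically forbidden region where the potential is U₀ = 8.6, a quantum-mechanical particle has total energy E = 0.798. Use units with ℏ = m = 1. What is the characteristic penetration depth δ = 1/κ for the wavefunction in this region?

δ = 0.253

Since E < U₀ the TISE in this region is ψ'' = κ²ψ with κ = √(2m(U₀ − E))/ℏ.
κ = √(2 × 1 × 7.802) = 3.950. The penetration depth is δ = 1/κ = 0.253.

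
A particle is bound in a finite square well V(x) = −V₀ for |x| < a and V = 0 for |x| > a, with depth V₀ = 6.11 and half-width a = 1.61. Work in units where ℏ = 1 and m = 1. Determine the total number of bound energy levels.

Define the well-strength parameter z₀ = (a/ℏ)√(2mV₀) = 1.61 × √(2·1·6.11) = 5.628.
The even/odd transcendental equations gain one root per π/2 in z₀, giving N = 1 + ⌊2z₀/π⌋ = 1 + ⌊3.583⌋ = 4.

N = 4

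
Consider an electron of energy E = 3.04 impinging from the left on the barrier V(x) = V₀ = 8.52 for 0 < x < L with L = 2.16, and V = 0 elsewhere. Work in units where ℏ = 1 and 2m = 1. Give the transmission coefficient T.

Since E < V₀ the interior solution is evanescent with decay constant κ = √(2m(V₀ − E))/ℏ = 2.341.
κL = 5.056, sinh(κL) = 78.51.
The exact tunnelling result is T⁻¹ = 1 + V₀² sinh²(κL) / [4E(V₀ − E)] = 6716, so T = 0.000149.

T = 0.000149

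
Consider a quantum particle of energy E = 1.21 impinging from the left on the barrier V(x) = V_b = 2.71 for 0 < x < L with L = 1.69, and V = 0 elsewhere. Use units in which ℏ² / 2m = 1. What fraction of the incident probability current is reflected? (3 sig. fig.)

Since E < V_b the interior solution is evanescent with decay constant κ = √(2m(V_b − E))/ℏ = 1.225.
κL = 2.070, sinh(κL) = 3.899.
Matching ψ, ψ′ at both faces gives T = [1 + V_b² sinh²(κL) / (4E(V_b − E))]⁻¹ = 1/16.38 = 0.0611.
R = 1 − T = 0.939.

R = 0.939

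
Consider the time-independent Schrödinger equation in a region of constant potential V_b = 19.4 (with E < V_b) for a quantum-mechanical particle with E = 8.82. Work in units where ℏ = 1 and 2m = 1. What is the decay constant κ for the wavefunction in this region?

Since E < V_b the TISE in this region is ψ'' = κ²ψ with κ = √(2m(V_b − E))/ℏ.
κ = √(2 × 0.5 × 10.58) = 3.253.

κ = 3.25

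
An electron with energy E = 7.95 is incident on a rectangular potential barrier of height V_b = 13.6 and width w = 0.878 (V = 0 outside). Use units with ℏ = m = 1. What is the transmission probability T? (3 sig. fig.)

E < V_b: inside the barrier ψ ∝ e^{±κx} with κ = √(2m(V_b − E))/ℏ = 3.362.
κw = 2.951, sinh(κw) = 9.541.
Matching ψ, ψ′ at both faces gives T = [1 + V_b² sinh²(κw) / (4E(V_b − E))]⁻¹ = 1/94.70 = 0.0106.

T = 0.0106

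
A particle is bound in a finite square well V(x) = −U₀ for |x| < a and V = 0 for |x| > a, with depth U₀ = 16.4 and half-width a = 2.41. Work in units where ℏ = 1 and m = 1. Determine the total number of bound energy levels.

Define the well-strength parameter z₀ = (a/ℏ)√(2mU₀) = 2.41 × √(2·1·16.4) = 13.80.
The even/odd transcendental equations gain one root per π/2 in z₀, giving N = 1 + ⌊2z₀/π⌋ = 1 + ⌊8.787⌋ = 9.

N = 9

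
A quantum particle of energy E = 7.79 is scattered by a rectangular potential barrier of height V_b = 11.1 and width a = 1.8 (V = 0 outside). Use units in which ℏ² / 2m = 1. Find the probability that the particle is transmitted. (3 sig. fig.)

T = 0.00478

Since E < V_b the interior solution is evanescent with decay constant κ = √(2m(V_b − E))/ℏ = 1.819.
κa = 3.275, sinh(κa) = 13.20.
The exact tunnelling result is T⁻¹ = 1 + V_b² sinh²(κa) / [4E(V_b − E)] = 209.2, so T = 0.00478.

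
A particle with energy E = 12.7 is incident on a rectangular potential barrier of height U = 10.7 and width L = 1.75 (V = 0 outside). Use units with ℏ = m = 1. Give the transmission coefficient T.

T = 0.878

Above the barrier the interior wavenumber is k₂ = √(2m(E − U))/ℏ = 2.000, giving phase k₂L = 3.500.
Matching at both interfaces gives T⁻¹ = 1 + U² sin²(k₂L) / [4E(E − U)] = 1.139, hence T = 0.878.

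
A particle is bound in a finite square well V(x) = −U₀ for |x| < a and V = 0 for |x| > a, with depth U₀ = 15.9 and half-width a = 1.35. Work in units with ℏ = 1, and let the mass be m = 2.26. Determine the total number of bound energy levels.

Define the well-strength parameter z₀ = (a/ℏ)√(2mU₀) = 1.35 × √(2·2.26·15.9) = 11.44.
A new bound state (alternating even/odd) appears each time z₀ passes a multiple of π/2, so N = ⌊2z₀/π⌋ + 1 = ⌊7.286⌋ + 1 = 8.

N = 8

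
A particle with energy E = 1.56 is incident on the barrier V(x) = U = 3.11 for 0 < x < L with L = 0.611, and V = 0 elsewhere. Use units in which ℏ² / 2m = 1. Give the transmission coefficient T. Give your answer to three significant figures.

T = 0.588

Since E < U the interior solution is evanescent with decay constant κ = √(2m(U − E))/ℏ = 1.245.
κL = 0.7607, sinh(κL) = 0.8362.
Matching ψ, ψ′ at both faces gives T = [1 + U² sinh²(κL) / (4E(U − E))]⁻¹ = 1/1.699 = 0.588.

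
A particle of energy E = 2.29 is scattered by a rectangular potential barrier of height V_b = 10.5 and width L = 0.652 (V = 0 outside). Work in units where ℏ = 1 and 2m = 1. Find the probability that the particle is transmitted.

E < V_b: inside the barrier ψ ∝ e^{±κx} with κ = √(2m(V_b − E))/ℏ = 2.865.
κL = 1.868, sinh(κL) = 3.161.
Matching ψ, ψ′ at both faces gives T = [1 + V_b² sinh²(κL) / (4E(V_b − E))]⁻¹ = 1/15.65 = 0.0639.

T = 0.0639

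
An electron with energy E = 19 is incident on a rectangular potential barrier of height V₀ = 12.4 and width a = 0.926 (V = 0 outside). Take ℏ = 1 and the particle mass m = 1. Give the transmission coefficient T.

T = 0.985

Above the barrier the interior wavenumber is k₂ = √(2m(E − V₀))/ℏ = 3.633, giving phase k₂a = 3.364.
T = [1 + V₀² sin²(k₂a) / (4E(E − V₀))]⁻¹ = 1/1.015 = 0.985.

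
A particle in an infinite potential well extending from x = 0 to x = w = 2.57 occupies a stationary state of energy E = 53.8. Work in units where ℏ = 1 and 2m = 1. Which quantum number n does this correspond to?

n = 6

For an infinite well E_n = n²π²ℏ²/(2mw²), so n = (w/πℏ)√(2mE).
n = (2.57/π) × √(2 × 0.5 × 53.8) = 6.000 → n = 6.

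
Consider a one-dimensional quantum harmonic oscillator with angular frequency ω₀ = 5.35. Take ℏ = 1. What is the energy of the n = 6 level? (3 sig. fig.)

The oscillator eigenvalues are E_n = ℏω₀(n + ½), so E_6 = 5.35 × 6.5 = 34.78.

E = 34.8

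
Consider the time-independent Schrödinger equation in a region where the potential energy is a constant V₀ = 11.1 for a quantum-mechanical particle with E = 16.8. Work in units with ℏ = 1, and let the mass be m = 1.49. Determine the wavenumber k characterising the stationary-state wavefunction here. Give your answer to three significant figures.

k = 4.12

With E > V₀ the solution is oscillatory, ψ ∝ e^{±ikx} with k = √(2m(E − V₀))/ℏ.
k = √(2 × 1.49 × 5.7) = 4.121.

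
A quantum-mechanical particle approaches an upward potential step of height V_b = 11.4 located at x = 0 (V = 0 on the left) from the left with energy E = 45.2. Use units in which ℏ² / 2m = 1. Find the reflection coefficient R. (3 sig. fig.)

R = 0.00526

On each side the TISE gives plane waves with k = √(2m(E − V))/ℏ: k₁ = √(2·½·45.2) = 6.723, k₂ = √(2·½·33.8) = 5.814.
Matching ψ and ψ′ at x = 0 gives r = (k₁ − k₂)/(k₁ + k₂), so R = r² = 0.005261 and T = 1 − R = 0.9947.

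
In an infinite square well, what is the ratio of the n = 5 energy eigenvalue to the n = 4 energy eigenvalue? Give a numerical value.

1.5625

E_n = n²π²ℏ²/(2mL²) so the ratio is n₂²/n₁² = 25/16 = 1.5625.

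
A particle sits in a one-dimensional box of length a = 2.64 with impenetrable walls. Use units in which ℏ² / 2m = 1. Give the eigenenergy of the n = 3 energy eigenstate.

Requiring ψ(0) = ψ(a) = 0 quantises k = nπ/a, hence E_n = ℏ²k²/2m = n²π²ℏ²/(2ma²).
E_3 = 3² × π² / (2 × 0.5 × 2.64²) = 12.74.

E = 12.7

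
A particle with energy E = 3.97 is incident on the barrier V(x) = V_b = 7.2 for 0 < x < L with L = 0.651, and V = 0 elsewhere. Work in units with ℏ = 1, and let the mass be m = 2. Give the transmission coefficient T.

T = 0.0361

E < V_b: inside the barrier ψ ∝ e^{±κx} with κ = √(2m(V_b − E))/ℏ = 3.594.
κL = 2.340, sinh(κL) = 5.142.
Matching ψ, ψ′ at both faces gives T = [1 + V_b² sinh²(κL) / (4E(V_b − E))]⁻¹ = 1/27.73 = 0.0361.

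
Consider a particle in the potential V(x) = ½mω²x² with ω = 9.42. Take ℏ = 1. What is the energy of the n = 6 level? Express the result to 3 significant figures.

The oscillator eigenvalues are E_n = ℏω(n + ½), so E_6 = 9.42 × 6.5 = 61.23.

E = 61.2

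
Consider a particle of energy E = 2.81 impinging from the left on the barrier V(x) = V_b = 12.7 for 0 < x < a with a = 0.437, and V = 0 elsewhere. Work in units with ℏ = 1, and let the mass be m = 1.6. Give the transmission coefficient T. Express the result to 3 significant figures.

T = 0.0201

E < V_b: inside the barrier ψ ∝ e^{±κx} with κ = √(2m(V_b − E))/ℏ = 5.626.
κa = 2.458, sinh(κa) = 5.800.
The exact tunnelling result is T⁻¹ = 1 + V_b² sinh²(κa) / [4E(V_b − E)] = 49.81, so T = 0.0201.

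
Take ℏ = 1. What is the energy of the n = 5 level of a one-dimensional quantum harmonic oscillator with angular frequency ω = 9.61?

The oscillator eigenvalues are E_n = ℏω(n + ½), so E_5 = 9.61 × 5.5 = 52.86.

E = 52.9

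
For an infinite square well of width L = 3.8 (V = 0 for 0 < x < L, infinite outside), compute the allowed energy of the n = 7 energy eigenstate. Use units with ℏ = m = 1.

E = 16.7

Requiring ψ(0) = ψ(L) = 0 quantises k = nπ/L, hence E_n = ℏ²k²/2m = n²π²ℏ²/(2mL²).
E_7 = 7² × π² / (2 × 1 × 3.8²) = 16.75.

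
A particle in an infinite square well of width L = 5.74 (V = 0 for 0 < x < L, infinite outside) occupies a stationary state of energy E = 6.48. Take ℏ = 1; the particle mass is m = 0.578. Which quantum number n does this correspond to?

From E_n = n²π²ℏ²/(2mL²) invert to n = √(2mL²E)/(πℏ).
n = (5.74/π) × √(2 × 0.578 × 6.48) = 5.001 → n = 5.

n = 5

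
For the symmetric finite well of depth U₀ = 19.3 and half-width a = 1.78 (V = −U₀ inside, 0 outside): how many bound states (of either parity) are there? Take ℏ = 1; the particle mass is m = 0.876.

N = 7

Define the well-strength parameter z₀ = (a/ℏ)√(2mU₀) = 1.78 × √(2·0.876·19.3) = 10.35.
A new bound state (alternating even/odd) appears each time z₀ passes a multiple of π/2, so N = ⌊2z₀/π⌋ + 1 = ⌊6.589⌋ + 1 = 7.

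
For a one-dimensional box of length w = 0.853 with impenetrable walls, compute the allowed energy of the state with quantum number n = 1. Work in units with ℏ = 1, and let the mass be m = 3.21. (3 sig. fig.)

Requiring ψ(0) = ψ(w) = 0 quantises k = nπ/w, hence E_n = ℏ²k²/2m = n²π²ℏ²/(2mw²).
E_1 = 1² × π² / (2 × 3.21 × 0.853²) = 2.113.

E = 2.11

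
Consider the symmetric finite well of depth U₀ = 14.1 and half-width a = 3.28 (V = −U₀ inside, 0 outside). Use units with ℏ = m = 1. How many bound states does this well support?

The dimensionless depth is z₀ = a√(2mU₀)/ℏ = 3.28 × √(28.20) = 17.42.
The even/odd transcendental equations gain one root per π/2 in z₀, giving N = 1 + ⌊2z₀/π⌋ = 1 + ⌊11.09⌋ = 12.

N = 12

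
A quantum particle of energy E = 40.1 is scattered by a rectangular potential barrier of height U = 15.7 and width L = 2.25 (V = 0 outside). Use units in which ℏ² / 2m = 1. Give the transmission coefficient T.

E > U: inside the barrier k₂ = √(2m(E − U))/ℏ = 4.940, k₂L = 11.11.
T = [1 + U² sin²(k₂L) / (4E(E − U))]⁻¹ = 1/1.062 = 0.942.

T = 0.942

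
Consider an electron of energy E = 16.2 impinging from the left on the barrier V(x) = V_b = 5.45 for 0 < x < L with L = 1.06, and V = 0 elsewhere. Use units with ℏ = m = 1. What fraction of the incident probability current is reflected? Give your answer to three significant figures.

E > V_b: inside the barrier k₂ = √(2m(E − V_b))/ℏ = 4.637, k₂L = 4.915.
T = [1 + V_b² sin²(k₂L) / (4E(E − V_b))]⁻¹ = 1/1.041 = 0.961.
R = 1 − T = 0.0393.

R = 0.0393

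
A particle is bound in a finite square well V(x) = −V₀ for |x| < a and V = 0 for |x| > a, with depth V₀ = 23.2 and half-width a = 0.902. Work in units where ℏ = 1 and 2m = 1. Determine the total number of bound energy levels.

Define the well-strength parameter z₀ = (a/ℏ)√(2mV₀) = 0.902 × √(2·0.5·23.2) = 4.345.
A new bound state (alternating even/odd) appears each time z₀ passes a multiple of π/2, so N = ⌊2z₀/π⌋ + 1 = ⌊2.766⌋ + 1 = 3.

N = 3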